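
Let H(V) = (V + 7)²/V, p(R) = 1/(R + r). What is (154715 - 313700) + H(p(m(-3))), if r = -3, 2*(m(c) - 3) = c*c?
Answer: -2857505/18 ≈ -1.5875e+5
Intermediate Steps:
m(c) = 3 + c²/2 (m(c) = 3 + (c*c)/2 = 3 + c²/2)
p(R) = 1/(-3 + R) (p(R) = 1/(R - 3) = 1/(-3 + R))
H(V) = (7 + V)²/V
(154715 - 313700) + H(p(m(-3))) = (154715 - 313700) + (7 + 1/(-3 + (3 + (½)*(-3)²)))²/(1/(-3 + (3 + (½)*(-3)²))) = -158985 + (7 + 1/(-3 + (3 + (½)*9)))²/(1/(-3 + (3 + (½)*9))) = -158985 + (7 + 1/(-3 + (3 + 9/2)))²/(1/(-3 + (3 + 9/2))) = -158985 + (7 + 1/(-3 + 15/2))²/(1/(-3 + 15/2)) = -158985 + (7 + 1/(9/2))²/(1/(9/2)) = -158985 + (7 + 2/9)²/(2/9) = -158985 + 9*(65/9)²/2 = -158985 + (9/2)*(4225/81) = -158985 + 4225/18 = -2857505/18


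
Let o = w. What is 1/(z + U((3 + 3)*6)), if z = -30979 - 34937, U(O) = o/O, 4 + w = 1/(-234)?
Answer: -8424/555277321 ≈ -1.5171e-5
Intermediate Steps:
w = -937/234 (w = -4 + 1/(-234) = -4 - 1/234 = -937/234 ≈ -4.0043)
o = -937/234 ≈ -4.0043
U(O) = -937/(234*O)
z = -65916
1/(z + U((3 + 3)*6)) = 1/(-65916 - 937*1/(6*(3 + 3))/234) = 1/(-65916 - 937/(234*(6*6))) = 1/(-65916 - 937/234/36) = 1/(-65916 - 937/234*1/36) = 1/(-65916 - 937/8424) = 1/(-555277321/8424) = -8424/555277321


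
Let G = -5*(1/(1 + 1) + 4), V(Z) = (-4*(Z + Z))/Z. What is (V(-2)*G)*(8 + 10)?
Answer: 3240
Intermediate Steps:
V(Z) = -8 (V(Z) = (-8*Z)/Z = -8)
G = -45/2 (G = -5*(1/2 + 4) = -5*9/2 = -45/2 ≈ -22.500)
(V(-2)*G)*(8 + 10) = (-8*(-45/2))*(8 + 10) = 180*18 = 3240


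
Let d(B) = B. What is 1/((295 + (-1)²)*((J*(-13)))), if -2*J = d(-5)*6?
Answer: -1/57720 ≈ -1.7325e-5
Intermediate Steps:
J = 15 (J = -(-5)*6/2 = -½*(-30) = 15)
1/((295 + (-1)²)*((J*(-13)))) = 1/((295 + (-1)²)*((15*(-13)))) = 1/((295 + 1)*(-195)) = -1/195/296 = (1/296)*(-1/195) = -1/57720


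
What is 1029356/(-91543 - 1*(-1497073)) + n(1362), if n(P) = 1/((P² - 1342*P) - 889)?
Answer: 13562982743/18518560515 ≈ 0.73240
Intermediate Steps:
n(P) = 1/(-889 + P² - 1342*P)
1029356/(-91543 - 1*(-1497073)) + n(1362) = 1029356/(-91543 - 1*(-1497073)) + 1/(-889 + 1362² - 1342*1362) = 1029356/(-91543 + 1497073) + 1/(-889 + 1855044 - 1827804) = 1029356/1405530 + 1/26351 = 1029356*(1/1405530) + 1/26351 = 514678/702765 + 1/26351 = 13562982743/18518560515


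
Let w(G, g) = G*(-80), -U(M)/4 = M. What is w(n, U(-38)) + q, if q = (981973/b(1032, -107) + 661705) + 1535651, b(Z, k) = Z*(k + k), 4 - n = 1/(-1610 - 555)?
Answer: 210095937098747/95627184 ≈ 2.1970e+6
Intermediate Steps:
U(M) = -4*M
n = 8661/2165 (n = 4 - 1/(-1610 - 555) = 4 - 1/(-2165) = 4 - 1*(-1/2165) = 4 + 1/2165 = 8661/2165 ≈ 4.0005)
w(G, g) = -80*G
b(Z, k) = 2*Z*k (b(Z, k) = Z*(2*k) = 2*Z*k)
q = 485280695915/220848 (q = (981973/((2*1032*(-107))) + 661705) + 1535651 = (981973/(-220848) + 661705) + 1535651 = (981973*(-1/220848) + 661705) + 1535651 = (-981973/220848 + 661705) + 1535651 = 146135243867/220848 + 1535651 = 485280695915/220848 ≈ 2.1974e+6)
w(n, U(-38)) + q = -80*8661/2165 + 485280695915/220848 = -138576/433 + 485280695915/220848 = 210095937098747/95627184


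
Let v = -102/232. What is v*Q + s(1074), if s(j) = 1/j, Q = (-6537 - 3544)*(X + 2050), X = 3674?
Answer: 790164849143/31146 ≈ 2.5370e+7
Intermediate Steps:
Q = -57703644 (Q = (-6537 - 3544)*(3674 + 2050) = -10081*5724 = -57703644)
v = -51/116 (v = -102*1/232 = -51/116 ≈ -0.43966)
v*Q + s(1074) = -51/116*(-57703644) + 1/1074 = 735721461/29 + 1/1074 = 790164849143/31146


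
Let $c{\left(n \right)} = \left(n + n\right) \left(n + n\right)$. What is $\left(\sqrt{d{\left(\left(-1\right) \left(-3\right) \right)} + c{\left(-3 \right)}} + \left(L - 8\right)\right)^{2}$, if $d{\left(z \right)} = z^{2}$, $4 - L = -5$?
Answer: $46 + 6 \sqrt{5} \approx 59.416$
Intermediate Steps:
$c{\left(n \right)} = 4 n^{2}$ ($c{\left(n \right)} = 2 n 2 n = 4 n^{2}$)
$L = 9$ ($L = 4 - -5 = 4 + 5 = 9$)
$\left(\sqrt{d{\left(\left(-1\right) \left(-3\right) \right)} + c{\left(-3 \right)}} + \left(L - 8\right)\right)^{2} = \left(\sqrt{\left(\left(-1\right) \left(-3\right)\right)^{2} + 4 \left(-3\right)^{2}} + \left(9 - 8\right)\right)^{2} = \left(\sqrt{3^{2} + 4 \cdot 9} + 1\right)^{2} = \left(\sqrt{9 + 36} + 1\right)^{2} = \left(\sqrt{45} + 1\right)^{2} = \left(3 \sqrt{5} + 1\right)^{2} = \left(1 + 3 \sqrt{5}\right)^{2}$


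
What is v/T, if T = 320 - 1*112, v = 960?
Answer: 60/13 ≈ 4.6154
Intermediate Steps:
T = 208 (T = 320 - 112 = 208)
v/T = 960/208 = 960*(1/208) = 60/13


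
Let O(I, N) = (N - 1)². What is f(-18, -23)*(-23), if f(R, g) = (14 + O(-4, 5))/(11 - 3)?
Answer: -345/4 ≈ -86.250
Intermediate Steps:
O(I, N) = (-1 + N)²
f(R, g) = 15/4 (f(R, g) = (14 + (-1 + 5)²)/(11 - 3) = (14 + 4²)/8 = (14 + 16)*(⅛) = 30*(⅛) = 15/4)
f(-18, -23)*(-23) = (15/4)*(-23) = -345/4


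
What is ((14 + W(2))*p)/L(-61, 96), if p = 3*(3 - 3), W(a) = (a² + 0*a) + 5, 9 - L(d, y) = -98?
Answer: 0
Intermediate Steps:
L(d, y) = 107 (L(d, y) = 9 - 1*(-98) = 9 + 98 = 107)
W(a) = 5 + a² (W(a) = (a² + 0) + 5 = a² + 5 = 5 + a²)
p = 0 (p = 3*0 = 0)
((14 + W(2))*p)/L(-61, 96) = ((14 + (5 + 2²))*0)/107 = ((14 + (5 + 4))*0)*(1/107) = ((14 + 9)*0)*(1/107) = (23*0)*(1/107) = 0*(1/107) = 0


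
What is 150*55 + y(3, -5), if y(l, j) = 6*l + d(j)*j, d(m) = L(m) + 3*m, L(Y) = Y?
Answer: 8368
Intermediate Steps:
d(m) = 4*m (d(m) = m + 3*m = 4*m)
y(l, j) = 4*j² + 6*l (y(l, j) = 6*l + (4*j)*j = 6*l + 4*j² = 4*j² + 6*l)
150*55 + y(3, -5) = 150*55 + (4*(-5)² + 6*3) = 8250 + (4*25 + 18) = 8250 + (100 + 18) = 8250 + 118 = 8368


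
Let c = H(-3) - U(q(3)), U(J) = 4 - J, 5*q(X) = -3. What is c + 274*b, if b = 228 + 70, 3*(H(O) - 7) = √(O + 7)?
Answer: 1224826/15 ≈ 81655.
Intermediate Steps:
q(X) = -⅗ (q(X) = (⅕)*(-3) = -⅗)
H(O) = 7 + √(7 + O)/3 (H(O) = 7 + √(O + 7)/3 = 7 + √(7 + O)/3)
b = 298
c = 46/15 (c = (7 + √(7 - 3)/3) - (4 - 1*(-⅗)) = (7 + √4/3) - (4 + ⅗) = (7 + (⅓)*2) - 1*23/5 = (7 + ⅔) - 23/5 = 23/3 - 23/5 = 46/15 ≈ 3.0667)
c + 274*b = 46/15 + 274*298 = 46/15 + 81652 = 1224826/15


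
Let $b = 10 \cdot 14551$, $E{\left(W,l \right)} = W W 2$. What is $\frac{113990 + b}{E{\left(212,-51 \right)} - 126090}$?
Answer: $- \frac{129750}{18101} \approx -7.1681$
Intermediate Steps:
$E{\left(W,l \right)} = 2 W^{2}$ ($E{\left(W,l \right)} = W^{2} \cdot 2 = 2 W^{2}$)
$b = 145510$
$\frac{113990 + b}{E{\left(212,-51 \right)} - 126090} = \frac{113990 + 145510}{2 \cdot 212^{2} - 126090} = \frac{259500}{2 \cdot 44944 - 126090} = \frac{259500}{89888 - 126090} = \frac{259500}{-36202} = 259500 \left(- \frac{1}{36202}\right) = - \frac{129750}{18101}$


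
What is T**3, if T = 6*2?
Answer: 1728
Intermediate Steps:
T = 12
T**3 = 12**3 = 1728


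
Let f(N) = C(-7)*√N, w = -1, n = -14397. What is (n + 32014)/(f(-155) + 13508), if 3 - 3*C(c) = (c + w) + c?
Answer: 59492609/45617911 - 52851*I*√155/91235822 ≈ 1.3041 - 0.007212*I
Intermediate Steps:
C(c) = 4/3 - 2*c/3 (C(c) = 1 - ((c - 1) + c)/3 = 1 - ((-1 + c) + c)/3 = 1 - (-1 + 2*c)/3 = 1 + (⅓ - 2*c/3) = 4/3 - 2*c/3)
f(N) = 6*√N (f(N) = (4/3 - ⅔*(-7))*√N = (4/3 + 14/3)*√N = 6*√N)
(n + 32014)/(f(-155) + 13508) = (-14397 + 32014)/(6*√(-155) + 13508) = 17617/(6*(I*√155) + 13508) = 17617/(6*I*√155 + 13508) = 17617/(13508 + 6*I*√155)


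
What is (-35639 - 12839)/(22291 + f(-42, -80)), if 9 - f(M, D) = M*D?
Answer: -24239/9470 ≈ -2.5596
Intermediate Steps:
f(M, D) = 9 - D*M (f(M, D) = 9 - M*D = 9 - D*M)
(-35639 - 12839)/(22291 + f(-42, -80)) = (-35639 - 12839)/(22291 + (9 - 1*(-80)*(-42))) = -48478/(22291 + (9 - 3360)) = -48478/(22291 - 3351) = -48478/18940 = -48478*1/18940 = -24239/9470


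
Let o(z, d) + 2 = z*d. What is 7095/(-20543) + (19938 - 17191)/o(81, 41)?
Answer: 32883316/68182217 ≈ 0.48229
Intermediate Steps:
o(z, d) = -2 + d*z (o(z, d) = -2 + z*d = -2 + d*z)
7095/(-20543) + (19938 - 17191)/o(81, 41) = 7095/(-20543) + (19938 - 17191)/(-2 + 41*81) = 7095*(-1/20543) + 2747/(-2 + 3321) = -7095/20543 + 2747/3319 = 32883316/68182217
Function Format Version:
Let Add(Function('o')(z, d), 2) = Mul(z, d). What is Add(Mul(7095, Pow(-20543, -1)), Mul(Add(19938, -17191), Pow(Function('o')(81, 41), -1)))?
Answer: Rational(32883316, 68182217) ≈ 0.48229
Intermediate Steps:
Function('o')(z, d) = Add(-2, Mul(d, z)) (Function('o')(z, d) = Add(-2, Mul(z, d)) = Add(-2, Mul(d, z)))
Add(Mul(7095, Pow(-20543, -1)), Mul(Add(19938, -17191), Pow(Function('o')(81, 41), -1))) = Add(Mul(7095, Pow(-20543, -1)), Mul(Add(19938, -17191), Pow(Add(-2, Mul(41, 81)), -1))) = Add(Mul(7095, Rational(-1, 20543)), Mul(2747, Pow(Add(-2, 3321), -1))) = Add(Rational(-7095, 20543), Mul(2747, Pow(3319, -1))) = Add(Rational(-7095, 20543), Mul(2747, Rational(1, 3319))) = Add(Rational(-7095, 20543), Rational(2747, 3319)) = Rational(32883316, 68182217)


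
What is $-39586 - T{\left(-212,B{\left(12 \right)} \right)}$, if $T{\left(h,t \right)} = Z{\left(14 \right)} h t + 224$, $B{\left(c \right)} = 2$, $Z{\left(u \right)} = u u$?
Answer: $43294$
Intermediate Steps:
$Z{\left(u \right)} = u^{2}$
$T{\left(h,t \right)} = 224 + 196 h t$ ($T{\left(h,t \right)} = 14^{2} h t + 224 = 196 h t + 224 = 224 + 196 h t$)
$-39586 - T{\left(-212,B{\left(12 \right)} \right)} = -39586 - \left(224 + 196 \left(-212\right) 2\right) = -39586 - \left(224 - 83104\right) = -39586 - -82880 = -39586 + 82880 = 43294$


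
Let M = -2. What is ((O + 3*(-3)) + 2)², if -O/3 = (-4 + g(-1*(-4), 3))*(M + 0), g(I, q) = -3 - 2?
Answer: 3721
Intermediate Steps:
g(I, q) = -5
O = -54 (O = -3*(-4 - 5)*(-2 + 0) = -(-27)*(-2) = -3*18 = -54)
((O + 3*(-3)) + 2)² = ((-54 + 3*(-3)) + 2)² = ((-54 - 9) + 2)² = (-63 + 2)² = (-61)² = 3721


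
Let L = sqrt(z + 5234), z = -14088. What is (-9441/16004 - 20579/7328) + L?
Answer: -99632491/29319328 + I*sqrt(8854) ≈ -3.3982 + 94.096*I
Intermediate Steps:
L = I*sqrt(8854) (L = sqrt(-14088 + 5234) = sqrt(-8854) = I*sqrt(8854) ≈ 94.096*I)
(-9441/16004 - 20579/7328) + L = (-9441/16004 - 20579/7328) + I*sqrt(8854) = -99632491/29319328 + I*sqrt(8854)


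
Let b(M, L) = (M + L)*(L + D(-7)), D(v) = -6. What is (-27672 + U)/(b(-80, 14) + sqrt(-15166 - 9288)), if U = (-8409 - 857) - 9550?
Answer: 944064/11663 + 1788*I*sqrt(24454)/11663 ≈ 80.945 + 23.974*I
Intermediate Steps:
U = -18816 (U = -9266 - 9550 = -18816)
b(M, L) = (-6 + L)*(L + M) (b(M, L) = (M + L)*(L - 6) = (L + M)*(-6 + L) = (-6 + L)*(L + M))
(-27672 + U)/(b(-80, 14) + sqrt(-15166 - 9288)) = (-27672 - 18816)/((14**2 - 6*14 - 6*(-80) + 14*(-80)) + sqrt(-15166 - 9288)) = -46488/((196 - 84 + 480 - 1120) + sqrt(-24454)) = -46488/(-528 + I*sqrt(24454))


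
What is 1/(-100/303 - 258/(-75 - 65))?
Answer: 21210/32087 ≈ 0.66102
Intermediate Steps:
1/(-100/303 - 258/(-75 - 65)) = 1/(-100*1/303 - 258/(-140)) = 1/(-100/303 - 258*(-1/140)) = 1/(-100/303 + 129/70) = 1/(32087/21210) = 21210/32087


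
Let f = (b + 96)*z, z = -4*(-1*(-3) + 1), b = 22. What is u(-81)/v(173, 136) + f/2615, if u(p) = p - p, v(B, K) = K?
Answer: -1888/2615 ≈ -0.72199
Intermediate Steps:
u(p) = 0
z = -16 (z = -4*(3 + 1) = -4*4 = -16)
f = -1888 (f = (22 + 96)*(-16) = 118*(-16) = -1888)
u(-81)/v(173, 136) + f/2615 = 0/136 - 1888/2615 = 0*(1/136) - 1888*1/2615 = 0 - 1888/2615 = -1888/2615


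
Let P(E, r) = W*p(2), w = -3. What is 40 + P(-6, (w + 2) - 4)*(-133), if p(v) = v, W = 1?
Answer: -226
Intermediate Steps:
P(E, r) = 2 (P(E, r) = 1*2 = 2)
40 + P(-6, (w + 2) - 4)*(-133) = 40 + 2*(-133) = 40 - 266 = -226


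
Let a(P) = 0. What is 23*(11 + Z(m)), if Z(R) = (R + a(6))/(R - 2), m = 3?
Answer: 322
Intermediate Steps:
Z(R) = R/(-2 + R) (Z(R) = (R + 0)/(R - 2) = R/(-2 + R))
23*(11 + Z(m)) = 23*(11 + 3/(-2 + 3)) = 23*(11 + 3/1) = 23*(11 + 3*1) = 23*(11 + 3) = 23*14 = 322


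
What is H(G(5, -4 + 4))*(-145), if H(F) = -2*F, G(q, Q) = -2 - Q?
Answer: -580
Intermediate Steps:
H(G(5, -4 + 4))*(-145) = -2*(-2 - (-4 + 4))*(-145) = -2*(-2 - 1*0)*(-145) = -2*(-2 + 0)*(-145) = -2*(-2)*(-145) = 4*(-145) = -580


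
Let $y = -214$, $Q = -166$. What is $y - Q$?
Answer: $-48$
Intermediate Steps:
$y - Q = -214 - -166 = -214 + 166 = -48$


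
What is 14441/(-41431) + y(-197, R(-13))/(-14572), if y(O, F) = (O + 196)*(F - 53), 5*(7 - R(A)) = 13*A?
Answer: -1054698551/3018662660 ≈ -0.34939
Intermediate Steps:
R(A) = 7 - 13*A/5
y(O, F) = (-53 + F)*(196 + O) (y(O, F) = (196 + O)*(-53 + F) = (-53 + F)*(196 + O))
14441/(-41431) + y(-197, R(-13))/(-14572) = 14441/(-41431) + (-10388 - 53*(-197) + 196*(7 - 13/5*(-13)) + (7 - 13/5*(-13))*(-197))/(-14572) = 14441*(-1/41431) + (-10388 + 10441 + 196*(7 + 169/5) + (7 + 169/5)*(-197))*(-1/14572) = -14441/41431 + (-10388 + 10441 + 196*(204/5) + (204/5)*(-197))*(-1/14572) = -14441/41431 + (-10388 + 10441 + 39984/5 - 40188/5)*(-1/14572) = -14441/41431 + (61/5)*(-1/14572) = -14441/41431 - 61/72860 = -1054698551/3018662660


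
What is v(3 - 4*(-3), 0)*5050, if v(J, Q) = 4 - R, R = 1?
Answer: 15150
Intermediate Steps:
v(J, Q) = 3 (v(J, Q) = 4 - 1*1 = 4 - 1 = 3)
v(3 - 4*(-3), 0)*5050 = 3*5050 = 15150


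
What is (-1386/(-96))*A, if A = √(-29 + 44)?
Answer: 231*√15/16 ≈ 55.916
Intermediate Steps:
A = √15 ≈ 3.8730
(-1386/(-96))*A = (-1386/(-96))*√15 = (-1386*(-1)/96)*√15 = (-77*(-3/16))*√15 = 231*√15/16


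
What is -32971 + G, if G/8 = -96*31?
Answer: -56779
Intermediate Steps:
G = -23808 (G = 8*(-96*31) = 8*(-2976) = -23808)
-32971 + G = -32971 - 23808 = -56779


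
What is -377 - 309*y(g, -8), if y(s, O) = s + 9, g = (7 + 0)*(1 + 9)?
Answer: -24788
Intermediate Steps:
g = 70 (g = 7*10 = 70)
y(s, O) = 9 + s
-377 - 309*y(g, -8) = -377 - 309*(9 + 70) = -377 - 309*79 = -377 - 24411 = -24788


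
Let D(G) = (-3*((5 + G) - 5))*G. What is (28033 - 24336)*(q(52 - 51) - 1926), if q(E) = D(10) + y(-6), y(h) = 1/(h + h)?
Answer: -98757961/12 ≈ -8.2298e+6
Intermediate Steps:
D(G) = -3*G² (D(G) = (-3*G)*G = -3*G²)
y(h) = 1/(2*h)
q(E) = -3601/12 (q(E) = -3*10² + (½)/(-6) = -3*100 + (½)*(-⅙) = -300 - 1/12 = -3601/12)
(28033 - 24336)*(q(52 - 51) - 1926) = (28033 - 24336)*(-3601/12 - 1926) = 3697*(-26713/12) = -98757961/12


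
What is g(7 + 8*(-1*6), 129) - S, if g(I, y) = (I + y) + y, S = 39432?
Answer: -39215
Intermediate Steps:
g(I, y) = I + 2*y
g(7 + 8*(-1*6), 129) - S = ((7 + 8*(-1*6)) + 2*129) - 1*39432 = ((7 + 8*(-6)) + 258) - 39432 = ((7 - 48) + 258) - 39432 = (-41 + 258) - 39432 = 217 - 39432 = -39215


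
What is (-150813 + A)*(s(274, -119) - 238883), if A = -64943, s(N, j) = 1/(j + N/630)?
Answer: 481233110387461/9337 ≈ 5.1540e+10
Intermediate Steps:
s(N, j) = 1/(j + N/630) (s(N, j) = 1/(j + N*(1/630)) = 1/(j + N/630))
(-150813 + A)*(s(274, -119) - 238883) = (-150813 - 64943)*(630/(274 + 630*(-119)) - 238883) = -215756*(630/(274 - 74970) - 238883) = -215756*(630/(-74696) - 238883) = -215756*(630*(-1/74696) - 238883) = -215756*(-315/37348 - 238883) = -215756*(-8921802599/37348) = 481233110387461/9337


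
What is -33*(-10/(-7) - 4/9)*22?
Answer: -15004/21 ≈ -714.48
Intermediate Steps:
-33*(-10/(-7) - 4/9)*22 = -33*(-10*(-1/7) - 4*1/9)*22 = -33*(10/7 - 4/9)*22 = -33*62/63*22 = -682/21*22 = -15004/21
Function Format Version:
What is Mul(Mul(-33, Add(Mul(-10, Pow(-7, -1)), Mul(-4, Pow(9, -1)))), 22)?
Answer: Rational(-15004, 21) ≈ -714.48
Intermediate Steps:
Mul(Mul(-33, Add(Mul(-10, Pow(-7, -1)), Mul(-4, Pow(9, -1)))), 22) = Mul(Mul(-33, Add(Mul(-10, Rational(-1, 7)), Mul(-4, Rational(1, 9)))), 22) = Mul(Mul(-33, Add(Rational(10, 7), Rational(-4, 9))), 22) = Mul(Mul(-33, Rational(62, 63)), 22) = Mul(Rational(-682, 21), 22) = Rational(-15004, 21)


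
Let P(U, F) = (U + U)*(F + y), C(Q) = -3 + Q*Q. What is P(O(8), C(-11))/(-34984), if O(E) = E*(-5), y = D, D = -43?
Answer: 750/4373 ≈ 0.17151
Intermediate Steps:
C(Q) = -3 + Q**2
y = -43
O(E) = -5*E
P(U, F) = 2*U*(-43 + F) (P(U, F) = (U + U)*(F - 43) = (2*U)*(-43 + F) = 2*U*(-43 + F))
P(O(8), C(-11))/(-34984) = (2*(-5*8)*(-43 + (-3 + (-11)**2)))/(-34984) = (2*(-40)*(-43 + (-3 + 121)))*(-1/34984) = (2*(-40)*(-43 + 118))*(-1/34984) = (2*(-40)*75)*(-1/34984) = -6000*(-1/34984) = 750/4373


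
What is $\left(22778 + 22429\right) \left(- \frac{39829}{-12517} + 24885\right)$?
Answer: $\frac{14083127582418}{12517} \approx 1.1251 \cdot 10^{9}$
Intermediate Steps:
$\left(22778 + 22429\right) \left(- \frac{39829}{-12517} + 24885\right) = 45207 \left(\left(-39829\right) \left(- \frac{1}{12517}\right) + 24885\right) = 45207 \left(\frac{39829}{12517} + 24885\right) = 45207 \cdot \frac{311525374}{12517} = \frac{14083127582418}{12517}$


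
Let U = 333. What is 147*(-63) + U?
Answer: -8928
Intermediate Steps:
147*(-63) + U = 147*(-63) + 333 = -9261 + 333 = -8928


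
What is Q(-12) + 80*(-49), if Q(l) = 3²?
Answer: -3911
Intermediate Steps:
Q(l) = 9
Q(-12) + 80*(-49) = 9 + 80*(-49) = 9 - 3920 = -3911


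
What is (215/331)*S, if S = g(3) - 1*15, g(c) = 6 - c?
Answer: -2580/331 ≈ -7.7946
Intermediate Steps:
S = -12 (S = (6 - 1*3) - 1*15 = (6 - 3) - 15 = 3 - 15 = -12)
(215/331)*S = (215/331)*(-12) = -2580/331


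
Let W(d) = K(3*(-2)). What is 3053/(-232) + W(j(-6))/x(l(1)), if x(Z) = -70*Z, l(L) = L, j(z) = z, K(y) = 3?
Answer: -107203/8120 ≈ -13.202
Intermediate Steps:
W(d) = 3
3053/(-232) + W(j(-6))/x(l(1)) = 3053/(-232) + 3/((-70*1)) = 3053*(-1/232) + 3/(-70) = -3053/232 + 3*(-1/70) = -3053/232 - 3/70 = -107203/8120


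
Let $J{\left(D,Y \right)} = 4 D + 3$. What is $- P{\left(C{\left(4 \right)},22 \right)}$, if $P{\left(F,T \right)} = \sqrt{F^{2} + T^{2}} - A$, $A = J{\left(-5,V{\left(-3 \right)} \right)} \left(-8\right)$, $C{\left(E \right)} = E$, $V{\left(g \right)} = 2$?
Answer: $136 - 10 \sqrt{5} \approx 113.64$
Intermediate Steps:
$J{\left(D,Y \right)} = 3 + 4 D$
$A = 136$ ($A = \left(3 + 4 \left(-5\right)\right) \left(-8\right) = \left(3 - 20\right) \left(-8\right) = \left(-17\right) \left(-8\right) = 136$)
$P{\left(F,T \right)} = -136 + \sqrt{F^{2} + T^{2}}$ ($P{\left(F,T \right)} = \sqrt{F^{2} + T^{2}} - 136 = -136 + \sqrt{F^{2} + T^{2}}$)
$- P{\left(C{\left(4 \right)},22 \right)} = - (-136 + \sqrt{4^{2} + 22^{2}}) = - (-136 + \sqrt{16 + 484}) = - (-136 + \sqrt{500}) = - (-136 + 10 \sqrt{5}) = 136 - 10 \sqrt{5}$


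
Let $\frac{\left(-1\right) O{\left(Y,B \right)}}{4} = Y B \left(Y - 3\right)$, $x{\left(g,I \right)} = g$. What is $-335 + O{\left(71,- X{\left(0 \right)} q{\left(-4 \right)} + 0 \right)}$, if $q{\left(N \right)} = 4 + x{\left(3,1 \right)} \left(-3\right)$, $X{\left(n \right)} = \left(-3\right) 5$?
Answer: $1448065$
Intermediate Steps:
$X{\left(n \right)} = -15$
$q{\left(N \right)} = -5$ ($q{\left(N \right)} = 4 + 3 \left(-3\right) = 4 - 9 = -5$)
$O{\left(Y,B \right)} = - 4 B Y \left(-3 + Y\right)$ ($O{\left(Y,B \right)} = - 4 Y B \left(Y - 3\right) = - 4 B Y \left(Y - 3\right) = - 4 B Y \left(-3 + Y\right)$)
$-335 + O{\left(71,- X{\left(0 \right)} q{\left(-4 \right)} + 0 \right)} = -335 + 4 \left(\left(-1\right) \left(-15\right) \left(-5\right) + 0\right) 71 \left(3 - 71\right) = -335 + 4 \left(15 \left(-5\right) + 0\right) 71 \left(3 - 71\right) = -335 + 4 \left(-75 + 0\right) 71 \left(-68\right) = -335 + 4 \left(-75\right) 71 \left(-68\right) = -335 + 1448400 = 1448065$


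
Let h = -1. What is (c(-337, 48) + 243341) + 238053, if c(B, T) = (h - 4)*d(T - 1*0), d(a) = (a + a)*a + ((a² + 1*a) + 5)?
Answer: 446569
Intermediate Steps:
d(a) = 5 + a + 3*a² (d(a) = (2*a)*a + ((a² + a) + 5) = 2*a² + ((a + a²) + 5) = 2*a² + (5 + a + a²) = 5 + a + 3*a²)
c(B, T) = -25 - 15*T² - 5*T (c(B, T) = (-1 - 4)*(5 + (T - 1*0) + 3*(T - 1*0)²) = -5*(5 + (T + 0) + 3*(T + 0)²) = -5*(5 + T + 3*T²) = -25 - 15*T² - 5*T)
(c(-337, 48) + 243341) + 238053 = ((-25 - 15*48² - 5*48) + 243341) + 238053 = ((-25 - 15*2304 - 240) + 243341) + 238053 = ((-25 - 34560 - 240) + 243341) + 238053 = (-34825 + 243341) + 238053 = 208516 + 238053 = 446569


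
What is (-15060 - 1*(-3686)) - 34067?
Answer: -45441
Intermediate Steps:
(-15060 - 1*(-3686)) - 34067 = (-15060 + 3686) - 34067 = -11374 - 34067 = -45441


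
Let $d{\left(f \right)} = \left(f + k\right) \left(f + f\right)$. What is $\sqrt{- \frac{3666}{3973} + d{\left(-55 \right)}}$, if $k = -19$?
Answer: $\frac{\sqrt{128473129042}}{3973} \approx 90.217$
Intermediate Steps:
$d{\left(f \right)} = 2 f \left(-19 + f\right)$ ($d{\left(f \right)} = \left(f - 19\right) \left(f + f\right) = \left(-19 + f\right) 2 f = 2 f \left(-19 + f\right)$)
$\sqrt{- \frac{3666}{3973} + d{\left(-55 \right)}} = \sqrt{- \frac{3666}{3973} + 2 \left(-55\right) \left(-19 - 55\right)} = \sqrt{\left(-3666\right) \frac{1}{3973} + 2 \left(-55\right) \left(-74\right)} = \sqrt{- \frac{3666}{3973} + 8140} = \sqrt{\frac{32336554}{3973}} = \frac{\sqrt{128473129042}}{3973}$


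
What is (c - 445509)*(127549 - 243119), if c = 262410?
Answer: 21160751430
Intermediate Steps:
(c - 445509)*(127549 - 243119) = (262410 - 445509)*(127549 - 243119) = -183099*(-115570) = 21160751430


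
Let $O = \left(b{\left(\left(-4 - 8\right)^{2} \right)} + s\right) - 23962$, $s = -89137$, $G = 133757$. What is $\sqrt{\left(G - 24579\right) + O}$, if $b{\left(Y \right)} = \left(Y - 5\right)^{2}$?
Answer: $10 \sqrt{154} \approx 124.1$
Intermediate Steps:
$b{\left(Y \right)} = \left(-5 + Y\right)^{2}$
$O = -93778$ ($O = \left(\left(-5 + \left(-4 - 8\right)^{2}\right)^{2} - 89137\right) - 23962 = \left(\left(-5 + \left(-12\right)^{2}\right)^{2} - 89137\right) - 23962 = \left(\left(-5 + 144\right)^{2} - 89137\right) - 23962 = \left(139^{2} - 89137\right) - 23962 = \left(19321 - 89137\right) - 23962 = -69816 - 23962 = -93778$)
$\sqrt{\left(G - 24579\right) + O} = \sqrt{\left(133757 - 24579\right) - 93778} = \sqrt{109178 - 93778} = \sqrt{15400} = 10 \sqrt{154}$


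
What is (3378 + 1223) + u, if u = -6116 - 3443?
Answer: -4958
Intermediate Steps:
u = -9559
(3378 + 1223) + u = (3378 + 1223) - 9559 = 4601 - 9559 = -4958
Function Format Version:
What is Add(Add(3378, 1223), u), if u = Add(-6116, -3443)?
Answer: -4958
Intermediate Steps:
u = -9559
Add(Add(3378, 1223), u) = Add(Add(3378, 1223), -9559) = Add(4601, -9559) = -4958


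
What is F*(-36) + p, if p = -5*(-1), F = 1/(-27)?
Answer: 19/3 ≈ 6.3333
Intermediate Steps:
F = -1/27 ≈ -0.037037
p = 5
F*(-36) + p = -1/27*(-36) + 5 = 4/3 + 5 = 19/3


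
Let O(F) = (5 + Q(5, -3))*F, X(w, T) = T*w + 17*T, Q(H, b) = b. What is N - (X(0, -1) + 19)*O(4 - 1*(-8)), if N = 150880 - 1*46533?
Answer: 104299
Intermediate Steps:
N = 104347 (N = 150880 - 46533 = 104347)
X(w, T) = 17*T + T*w
O(F) = 2*F (O(F) = (5 - 3)*F = 2*F)
N - (X(0, -1) + 19)*O(4 - 1*(-8)) = 104347 - (-(17 + 0) + 19)*2*(4 - 1*(-8)) = 104347 - (-1*17 + 19)*2*(4 + 8) = 104347 - (-17 + 19)*2*12 = 104347 - 2*24 = 104347 - 1*48 = 104347 - 48 = 104299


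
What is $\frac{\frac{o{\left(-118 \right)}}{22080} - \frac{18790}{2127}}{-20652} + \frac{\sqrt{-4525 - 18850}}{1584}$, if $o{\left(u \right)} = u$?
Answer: $\frac{69189031}{161650638720} + \frac{5 i \sqrt{935}}{1584} \approx 0.00042802 + 0.096521 i$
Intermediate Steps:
$\frac{\frac{o{\left(-118 \right)}}{22080} - \frac{18790}{2127}}{-20652} + \frac{\sqrt{-4525 - 18850}}{1584} = \frac{- \frac{118}{22080} - \frac{18790}{2127}}{-20652} + \frac{\sqrt{-4525 - 18850}}{1584} = \left(\left(-118\right) \frac{1}{22080} - \frac{18790}{2127}\right) \left(- \frac{1}{20652}\right) + \sqrt{-23375} \cdot \frac{1}{1584} = \left(- \frac{59}{11040} - \frac{18790}{2127}\right) \left(- \frac{1}{20652}\right) + 5 i \sqrt{935} \cdot \frac{1}{1584} = \left(- \frac{69189031}{7827360}\right) \left(- \frac{1}{20652}\right) + \frac{5 i \sqrt{935}}{1584} = \frac{69189031}{161650638720} + \frac{5 i \sqrt{935}}{1584}$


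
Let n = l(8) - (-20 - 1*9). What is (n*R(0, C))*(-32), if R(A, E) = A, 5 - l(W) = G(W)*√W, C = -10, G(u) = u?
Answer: 0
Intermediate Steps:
l(W) = 5 - W^(3/2) (l(W) = 5 - W*√W = 5 - W^(3/2))
n = 34 - 16*√2 (n = (5 - 8^(3/2)) - (-20 - 1*9) = (5 - 16*√2) - (-20 - 9) = (5 - 16*√2) - 1*(-29) = (5 - 16*√2) + 29 = 34 - 16*√2 ≈ 11.373)
(n*R(0, C))*(-32) = ((34 - 16*√2)*0)*(-32) = 0*(-32) = 0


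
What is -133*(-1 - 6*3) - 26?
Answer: 2501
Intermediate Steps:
-133*(-1 - 6*3) - 26 = -133*(-1 - 18) - 26 = -133*(-19) - 26 = 2527 - 26 = 2501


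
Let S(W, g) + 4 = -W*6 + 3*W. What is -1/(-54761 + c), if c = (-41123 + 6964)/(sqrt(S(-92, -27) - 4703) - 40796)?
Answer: 30379442340401/1663583204984166520 + 34159*I*sqrt(4431)/4990749614952499560 ≈ 1.8261e-5 + 4.5561e-13*I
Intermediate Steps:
S(W, g) = -4 - 3*W (S(W, g) = -4 + (-W*6 + 3*W) = -4 + (-6*W + 3*W) = -4 - 3*W)
c = -34159/(-40796 + I*sqrt(4431)) (c = (-41123 + 6964)/(sqrt((-4 - 3*(-92)) - 4703) - 40796) = -34159/(sqrt((-4 + 276) - 4703) - 40796) = -34159/(sqrt(272 - 4703) - 40796) = -34159/(sqrt(-4431) - 40796) = -34159/(I*sqrt(4431) - 40796) = -34159/(-40796 + I*sqrt(4431)) ≈ 0.83731 + 0.0013662*I)
-1/(-54761 + c) = -1/(-54761 + (199078652/237759721 + 34159*I*sqrt(4431)/1664318047)) = -1/(-13019761003029/237759721 + 34159*I*sqrt(4431)/1664318047)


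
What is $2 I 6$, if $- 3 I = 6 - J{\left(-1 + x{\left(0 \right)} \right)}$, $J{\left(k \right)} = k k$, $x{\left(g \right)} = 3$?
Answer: $-8$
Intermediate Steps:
$J{\left(k \right)} = k^{2}$
$I = - \frac{2}{3}$ ($I = - \frac{6 - \left(-1 + 3\right)^{2}}{3} = - \frac{6 - 2^{2}}{3} = - \frac{6 - 4}{3} = \left(- \frac{1}{3}\right) 2 = - \frac{2}{3} \approx -0.66667$)
$2 I 6 = 2 \left(- \frac{2}{3}\right) 6 = \left(- \frac{4}{3}\right) 6 = -8$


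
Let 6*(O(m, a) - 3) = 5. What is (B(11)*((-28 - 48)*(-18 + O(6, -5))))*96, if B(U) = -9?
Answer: -930240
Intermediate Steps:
O(m, a) = 23/6 (O(m, a) = 3 + (⅙)*5 = 3 + ⅚ = 23/6)
(B(11)*((-28 - 48)*(-18 + O(6, -5))))*96 = -9*(-28 - 48)*(-18 + 23/6)*96 = -(-684)*(-85)/6*96 = -9*3230/3*96 = -9690*96 = -930240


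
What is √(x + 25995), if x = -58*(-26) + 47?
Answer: 5*√1102 ≈ 165.98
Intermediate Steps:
x = 1555 (x = 1508 + 47 = 1555)
√(x + 25995) = √(1555 + 25995) = √27550 = 5*√1102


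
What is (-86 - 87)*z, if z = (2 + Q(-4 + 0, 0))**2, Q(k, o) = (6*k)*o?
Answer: -692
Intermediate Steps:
Q(k, o) = 6*k*o
z = 4 (z = (2 + 6*(-4 + 0)*0)**2 = (2 + 6*(-4)*0)**2 = (2 + 0)**2 = 2**2 = 4)
(-86 - 87)*z = (-86 - 87)*4 = -173*4 = -692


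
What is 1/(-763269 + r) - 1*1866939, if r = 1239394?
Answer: -888896331374/476125 ≈ -1.8669e+6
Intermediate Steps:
1/(-763269 + r) - 1*1866939 = 1/(-763269 + 1239394) - 1*1866939 = 1/476125 - 1866939 = -888896331374/476125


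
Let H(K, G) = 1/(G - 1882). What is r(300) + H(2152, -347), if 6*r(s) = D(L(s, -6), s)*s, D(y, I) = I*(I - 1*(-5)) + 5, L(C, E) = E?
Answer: 10198232249/2229 ≈ 4.5752e+6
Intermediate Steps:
H(K, G) = 1/(-1882 + G)
D(y, I) = 5 + I*(5 + I) (D(y, I) = I*(I + 5) + 5 = I*(5 + I) + 5 = 5 + I*(5 + I))
r(s) = s*(5 + s² + 5*s)/6 (r(s) = ((5 + s² + 5*s)*s)/6 = (s*(5 + s² + 5*s))/6 = s*(5 + s² + 5*s)/6)
r(300) + H(2152, -347) = (⅙)*300*(5 + 300² + 5*300) + 1/(-1882 - 347) = (⅙)*300*(5 + 90000 + 1500) + 1/(-2229) = (⅙)*300*91505 - 1/2229 = 4575250 - 1/2229 = 10198232249/2229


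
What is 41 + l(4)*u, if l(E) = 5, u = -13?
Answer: -24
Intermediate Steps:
41 + l(4)*u = 41 + 5*(-13) = 41 - 65 = -24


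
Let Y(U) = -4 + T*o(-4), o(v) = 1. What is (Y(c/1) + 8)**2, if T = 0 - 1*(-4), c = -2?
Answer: 64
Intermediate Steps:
T = 4 (T = 0 + 4 = 4)
Y(U) = 0 (Y(U) = -4 + 4*1 = -4 + 4 = 0)
(Y(c/1) + 8)**2 = (0 + 8)**2 = 8**2 = 64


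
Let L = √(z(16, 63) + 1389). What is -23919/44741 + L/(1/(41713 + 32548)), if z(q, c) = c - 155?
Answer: -23919/44741 + 74261*√1297 ≈ 2.6744e+6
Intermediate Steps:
z(q, c) = -155 + c
L = √1297 (L = √((-155 + 63) + 1389) = √(-92 + 1389) = √1297 ≈ 36.014)
-23919/44741 + L/(1/(41713 + 32548)) = -23919/44741 + √1297/(1/(41713 + 32548)) = -23919*1/44741 + √1297/(1/74261) = -23919/44741 + √1297/(1/74261) = -23919/44741 + √1297*74261 = -23919/44741 + 74261*√1297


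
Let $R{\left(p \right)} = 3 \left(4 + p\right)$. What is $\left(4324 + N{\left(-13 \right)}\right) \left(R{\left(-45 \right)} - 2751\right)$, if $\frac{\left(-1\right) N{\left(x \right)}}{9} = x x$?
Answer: $-8055822$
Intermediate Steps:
$N{\left(x \right)} = - 9 x^{2}$ ($N{\left(x \right)} = - 9 x x = - 9 x^{2}$)
$R{\left(p \right)} = 12 + 3 p$
$\left(4324 + N{\left(-13 \right)}\right) \left(R{\left(-45 \right)} - 2751\right) = \left(4324 - 9 \left(-13\right)^{2}\right) \left(\left(12 + 3 \left(-45\right)\right) - 2751\right) = \left(4324 - 1521\right) \left(\left(12 - 135\right) - 2751\right) = \left(4324 - 1521\right) \left(-123 - 2751\right) = 2803 \left(-2874\right) = -8055822$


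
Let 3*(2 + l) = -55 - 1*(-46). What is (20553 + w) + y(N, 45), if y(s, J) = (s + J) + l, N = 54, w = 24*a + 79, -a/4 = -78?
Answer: 28214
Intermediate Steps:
a = 312 (a = -4*(-78) = 312)
w = 7567 (w = 24*312 + 79 = 7488 + 79 = 7567)
l = -5 (l = -2 + (-55 - 1*(-46))/3 = -2 + (-55 + 46)/3 = -2 + (⅓)*(-9) = -2 - 3 = -5)
y(s, J) = -5 + J + s (y(s, J) = (s + J) - 5 = (J + s) - 5 = -5 + J + s)
(20553 + w) + y(N, 45) = (20553 + 7567) + (-5 + 45 + 54) = 28120 + 94 = 28214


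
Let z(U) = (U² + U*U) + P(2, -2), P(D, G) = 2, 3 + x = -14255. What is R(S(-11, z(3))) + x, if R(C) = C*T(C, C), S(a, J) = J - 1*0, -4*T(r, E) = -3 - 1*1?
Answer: -14238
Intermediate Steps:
T(r, E) = 1 (T(r, E) = -(-3 - 1*1)/4 = -(-3 - 1)/4 = -¼*(-4) = 1)
x = -14258 (x = -3 - 14255 = -14258)
z(U) = 2 + 2*U² (z(U) = (U² + U*U) + 2 = (U² + U²) + 2 = 2*U² + 2 = 2 + 2*U²)
S(a, J) = J (S(a, J) = J + 0 = J)
R(C) = C (R(C) = C*1 = C)
R(S(-11, z(3))) + x = (2 + 2*3²) - 14258 = (2 + 2*9) - 14258 = (2 + 18) - 14258 = 20 - 14258 = -14238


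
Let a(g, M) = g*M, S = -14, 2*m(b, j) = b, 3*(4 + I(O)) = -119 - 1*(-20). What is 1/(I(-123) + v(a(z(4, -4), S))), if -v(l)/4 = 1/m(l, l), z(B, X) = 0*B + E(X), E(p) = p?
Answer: -7/260 ≈ -0.026923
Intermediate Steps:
I(O) = -37 (I(O) = -4 + (-119 - 1*(-20))/3 = -4 + (-119 + 20)/3 = -4 + (1/3)*(-99) = -4 - 33 = -37)
m(b, j) = b/2
z(B, X) = X (z(B, X) = 0*B + X = 0 + X = X)
a(g, M) = M*g
v(l) = -8/l (v(l) = -4*2/l = -8/l)
1/(I(-123) + v(a(z(4, -4), S))) = 1/(-37 - 8/((-14*(-4)))) = 1/(-37 - 8/56) = 1/(-37 - 8*1/56) = 1/(-37 - 1/7) = 1/(-260/7) = -7/260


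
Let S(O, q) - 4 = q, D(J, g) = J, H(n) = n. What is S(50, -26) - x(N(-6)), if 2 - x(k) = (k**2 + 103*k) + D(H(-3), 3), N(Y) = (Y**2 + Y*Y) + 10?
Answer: 15143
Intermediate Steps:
N(Y) = 10 + 2*Y**2 (N(Y) = (Y**2 + Y**2) + 10 = 2*Y**2 + 10 = 10 + 2*Y**2)
S(O, q) = 4 + q
x(k) = 5 - k**2 - 103*k (x(k) = 2 - ((k**2 + 103*k) - 3) = 2 - (-3 + k**2 + 103*k) = 2 + (3 - k**2 - 103*k) = 5 - k**2 - 103*k)
S(50, -26) - x(N(-6)) = (4 - 26) - (5 - (10 + 2*(-6)**2)**2 - 103*(10 + 2*(-6)**2)) = -22 - (5 - (10 + 2*36)**2 - 103*(10 + 2*36)) = -22 - (5 - (10 + 72)**2 - 103*(10 + 72)) = -22 - (5 - 1*82**2 - 103*82) = -22 - (5 - 1*6724 - 8446) = -22 - (5 - 6724 - 8446) = -22 - 1*(-15165) = -22 + 15165 = 15143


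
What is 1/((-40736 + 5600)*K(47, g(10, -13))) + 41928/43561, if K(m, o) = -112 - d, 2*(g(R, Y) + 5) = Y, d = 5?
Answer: 172362361897/179075437632 ≈ 0.96251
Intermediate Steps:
g(R, Y) = -5 + Y/2
K(m, o) = -117 (K(m, o) = -112 - 1*5 = -112 - 5 = -117)
1/((-40736 + 5600)*K(47, g(10, -13))) + 41928/43561 = 1/((-40736 + 5600)*(-117)) + 41928/43561 = -1/117/(-35136) + 41928*(1/43561) = -1/35136*(-1/117) + 41928/43561 = 1/4110912 + 41928/43561 = 172362361897/179075437632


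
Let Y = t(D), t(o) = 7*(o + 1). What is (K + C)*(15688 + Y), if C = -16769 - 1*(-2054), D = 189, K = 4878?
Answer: -167406066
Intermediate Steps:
t(o) = 7 + 7*o (t(o) = 7*(1 + o) = 7 + 7*o)
Y = 1330 (Y = 7 + 7*189 = 7 + 1323 = 1330)
C = -14715 (C = -16769 + 2054 = -14715)
(K + C)*(15688 + Y) = (4878 - 14715)*(15688 + 1330) = -9837*17018 = -167406066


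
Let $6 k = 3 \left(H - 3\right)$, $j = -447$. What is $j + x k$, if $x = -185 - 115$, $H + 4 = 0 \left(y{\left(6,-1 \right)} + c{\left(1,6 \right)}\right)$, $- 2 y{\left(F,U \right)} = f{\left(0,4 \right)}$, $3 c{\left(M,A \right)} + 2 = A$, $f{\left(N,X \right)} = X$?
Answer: $603$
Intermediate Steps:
$c{\left(M,A \right)} = - \frac{2}{3} + \frac{A}{3}$
$y{\left(F,U \right)} = -2$ ($y{\left(F,U \right)} = \left(- \frac{1}{2}\right) 4 = -2$)
$H = -4$ ($H = -4 + 0 \left(-2 + \left(- \frac{2}{3} + \frac{1}{3} \cdot 6\right)\right) = -4 + 0 \left(-2 + \left(- \frac{2}{3} + 2\right)\right) = -4 + 0 \left(-2 + \frac{4}{3}\right) = -4 + 0 \left(- \frac{2}{3}\right) = -4 + 0 = -4$)
$x = -300$ ($x = -185 - 115 = -300$)
$k = - \frac{7}{2}$ ($k = \frac{3 \left(-4 - 3\right)}{6} = \frac{3 \left(-7\right)}{6} = \frac{1}{6} \left(-21\right) = - \frac{7}{2} \approx -3.5$)
$j + x k = -447 - -1050 = -447 + 1050 = 603$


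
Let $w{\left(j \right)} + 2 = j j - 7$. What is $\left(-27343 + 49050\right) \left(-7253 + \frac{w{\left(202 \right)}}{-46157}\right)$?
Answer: $- \frac{7267883819812}{46157} \approx -1.5746 \cdot 10^{8}$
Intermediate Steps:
$w{\left(j \right)} = -9 + j^{2}$ ($w{\left(j \right)} = -2 + \left(j j - 7\right) = -2 + \left(j^{2} - 7\right) = -2 + \left(-7 + j^{2}\right) = -9 + j^{2}$)
$\left(-27343 + 49050\right) \left(-7253 + \frac{w{\left(202 \right)}}{-46157}\right) = \left(-27343 + 49050\right) \left(-7253 + \frac{-9 + 202^{2}}{-46157}\right) = 21707 \left(-7253 + \left(-9 + 40804\right) \left(- \frac{1}{46157}\right)\right) = 21707 \left(-7253 + 40795 \left(- \frac{1}{46157}\right)\right) = 21707 \left(-7253 - \frac{40795}{46157}\right) = 21707 \left(- \frac{334817516}{46157}\right) = - \frac{7267883819812}{46157}$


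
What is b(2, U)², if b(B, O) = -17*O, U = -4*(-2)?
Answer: 18496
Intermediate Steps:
U = 8
b(2, U)² = (-17*8)² = (-136)² = 18496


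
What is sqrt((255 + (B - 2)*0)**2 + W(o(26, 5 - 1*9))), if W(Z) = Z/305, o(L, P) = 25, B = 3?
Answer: sqrt(241958330)/61 ≈ 255.00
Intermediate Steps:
W(Z) = Z/305 (W(Z) = Z*(1/305) = Z/305)
sqrt((255 + (B - 2)*0)**2 + W(o(26, 5 - 1*9))) = sqrt((255 + (3 - 2)*0)**2 + (1/305)*25) = sqrt((255 + 1*0)**2 + 5/61) = sqrt((255 + 0)**2 + 5/61) = sqrt(255**2 + 5/61) = sqrt(65025 + 5/61) = sqrt(3966530/61) = sqrt(241958330)/61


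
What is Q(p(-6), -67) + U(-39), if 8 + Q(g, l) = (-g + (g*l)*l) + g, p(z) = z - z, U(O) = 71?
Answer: 63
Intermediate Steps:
p(z) = 0
Q(g, l) = -8 + g*l**2 (Q(g, l) = -8 + ((-g + (g*l)*l) + g) = -8 + ((-g + g*l**2) + g) = -8 + g*l**2)
Q(p(-6), -67) + U(-39) = (-8 + 0*(-67)**2) + 71 = (-8 + 0*4489) + 71 = (-8 + 0) + 71 = -8 + 71 = 63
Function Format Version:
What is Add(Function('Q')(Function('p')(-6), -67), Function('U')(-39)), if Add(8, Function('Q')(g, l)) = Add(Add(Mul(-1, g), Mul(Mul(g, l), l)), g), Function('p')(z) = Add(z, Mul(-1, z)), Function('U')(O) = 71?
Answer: 63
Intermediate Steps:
Function('p')(z) = 0
Function('Q')(g, l) = Add(-8, Mul(g, Pow(l, 2))) (Function('Q')(g, l) = Add(-8, Add(Add(Mul(-1, g), Mul(Mul(g, l), l)), g)) = Add(-8, Add(Add(Mul(-1, g), Mul(g, Pow(l, 2))), g)) = Add(-8, Mul(g, Pow(l, 2))))
Add(Function('Q')(Function('p')(-6), -67), Function('U')(-39)) = Add(Add(-8, Mul(0, Pow(-67, 2))), 71) = Add(Add(-8, Mul(0, 4489)), 71) = Add(Add(-8, 0), 71) = Add(-8, 71) = 63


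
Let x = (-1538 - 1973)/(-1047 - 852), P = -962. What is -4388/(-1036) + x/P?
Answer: 54138701/12787866 ≈ 4.2336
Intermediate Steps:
x = 3511/1899 (x = -3511/(-1899) = -3511*(-1/1899) = 3511/1899 ≈ 1.8489)
-4388/(-1036) + x/P = -4388/(-1036) + (3511/1899)/(-962) = -4388*(-1/1036) + (3511/1899)*(-1/962) = 1097/259 - 3511/1826838 = 54138701/12787866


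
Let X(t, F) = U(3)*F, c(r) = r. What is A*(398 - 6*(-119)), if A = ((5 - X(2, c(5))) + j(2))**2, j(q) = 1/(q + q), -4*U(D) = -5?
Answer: 1112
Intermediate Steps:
U(D) = 5/4 (U(D) = -1/4*(-5) = 5/4)
X(t, F) = 5*F/4
j(q) = 1/(2*q)
A = 1 (A = ((5 - 5*5/4) + (1/2)/2)**2 = ((5 - 1*25/4) + (1/2)*(1/2))**2 = ((5 - 25/4) + 1/4)**2 = (-5/4 + 1/4)**2 = (-1)**2 = 1)
A*(398 - 6*(-119)) = 1*(398 - 6*(-119)) = 1*(398 - 1*(-714)) = 1*(398 + 714) = 1*1112 = 1112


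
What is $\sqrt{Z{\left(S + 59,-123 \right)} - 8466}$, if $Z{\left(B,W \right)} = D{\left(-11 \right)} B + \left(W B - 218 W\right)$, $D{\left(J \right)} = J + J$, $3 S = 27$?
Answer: $2 \sqrt{2122} \approx 92.13$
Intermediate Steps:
$S = 9$ ($S = \frac{1}{3} \cdot 27 = 9$)
$D{\left(J \right)} = 2 J$
$Z{\left(B,W \right)} = - 218 W - 22 B + B W$ ($Z{\left(B,W \right)} = 2 \left(-11\right) B + \left(W B - 218 W\right) = - 22 B + \left(B W - 218 W\right) = - 22 B + \left(- 218 W + B W\right) = - 218 W - 22 B + B W$)
$\sqrt{Z{\left(S + 59,-123 \right)} - 8466} = \sqrt{\left(\left(-218\right) \left(-123\right) - 22 \left(9 + 59\right) + \left(9 + 59\right) \left(-123\right)\right) - 8466} = \sqrt{\left(26814 - 1496 + 68 \left(-123\right)\right) - 8466} = \sqrt{\left(26814 - 1496 - 8364\right) - 8466} = \sqrt{16954 - 8466} = \sqrt{8488} = 2 \sqrt{2122}$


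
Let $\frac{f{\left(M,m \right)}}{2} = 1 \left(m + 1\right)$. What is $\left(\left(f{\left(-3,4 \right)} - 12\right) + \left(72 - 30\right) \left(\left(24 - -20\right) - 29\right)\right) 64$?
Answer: $40192$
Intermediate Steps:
$f{\left(M,m \right)} = 2 + 2 m$ ($f{\left(M,m \right)} = 2 \cdot 1 \left(m + 1\right) = 2 \cdot 1 \left(1 + m\right) = 2 \left(1 + m\right) = 2 + 2 m$)
$\left(\left(f{\left(-3,4 \right)} - 12\right) + \left(72 - 30\right) \left(\left(24 - -20\right) - 29\right)\right) 64 = \left(\left(\left(2 + 2 \cdot 4\right) - 12\right) + \left(72 - 30\right) \left(\left(24 - -20\right) - 29\right)\right) 64 = \left(\left(\left(2 + 8\right) - 12\right) + 42 \left(\left(24 + 20\right) - 29\right)\right) 64 = \left(\left(10 - 12\right) + 42 \left(44 - 29\right)\right) 64 = \left(-2 + 42 \cdot 15\right) 64 = \left(-2 + 630\right) 64 = 628 \cdot 64 = 40192$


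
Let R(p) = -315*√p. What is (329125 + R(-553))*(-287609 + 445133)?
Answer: 51845086500 - 49620060*I*√553 ≈ 5.1845e+10 - 1.1669e+9*I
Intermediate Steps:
(329125 + R(-553))*(-287609 + 445133) = (329125 - 315*I*√553)*(-287609 + 445133) = (329125 - 315*I*√553)*157524 = 51845086500 - 49620060*I*√553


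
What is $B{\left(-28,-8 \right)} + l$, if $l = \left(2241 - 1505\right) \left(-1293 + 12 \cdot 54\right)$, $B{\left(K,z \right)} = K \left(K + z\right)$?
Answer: $-473712$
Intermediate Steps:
$l = -474720$ ($l = 736 \left(-1293 + 648\right) = 736 \left(-645\right) = -474720$)
$B{\left(-28,-8 \right)} + l = - 28 \left(-28 - 8\right) - 474720 = \left(-28\right) \left(-36\right) - 474720 = 1008 - 474720 = -473712$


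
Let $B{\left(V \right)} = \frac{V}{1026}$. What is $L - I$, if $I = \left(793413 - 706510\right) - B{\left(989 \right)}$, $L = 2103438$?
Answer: $\frac{2068965899}{1026} \approx 2.0165 \cdot 10^{6}$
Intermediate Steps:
$B{\left(V \right)} = \frac{V}{1026}$ ($B{\left(V \right)} = V \frac{1}{1026} = \frac{V}{1026}$)
$I = \frac{89161489}{1026}$ ($I = \left(793413 - 706510\right) - \frac{1}{1026} \cdot 989 = \left(793413 - 706510\right) - \frac{989}{1026} = 86903 - \frac{989}{1026} = \frac{89161489}{1026} \approx 86902.0$)
$L - I = 2103438 - \frac{89161489}{1026} = \frac{2068965899}{1026}$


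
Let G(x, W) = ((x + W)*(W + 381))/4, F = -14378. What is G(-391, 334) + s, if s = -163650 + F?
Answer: -752867/4 ≈ -1.8822e+5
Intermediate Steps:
G(x, W) = (381 + W)*(W + x)/4 (G(x, W) = ((W + x)*(381 + W))*(¼) = ((381 + W)*(W + x))*(¼) = (381 + W)*(W + x)/4)
s = -178028 (s = -163650 - 14378 = -178028)
G(-391, 334) + s = ((¼)*334² + (381/4)*334 + (381/4)*(-391) + (¼)*334*(-391)) - 178028 = ((¼)*111556 + 63627/2 - 148971/4 - 65297/2) - 178028 = (27889 + 63627/2 - 148971/4 - 65297/2) - 178028 = -40755/4 - 178028 = -752867/4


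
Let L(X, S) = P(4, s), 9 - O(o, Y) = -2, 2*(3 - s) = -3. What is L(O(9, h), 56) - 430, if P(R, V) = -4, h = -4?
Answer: -434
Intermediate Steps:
s = 9/2 (s = 3 - ½*(-3) = 3 + 3/2 = 9/2 ≈ 4.5000)
O(o, Y) = 11 (O(o, Y) = 9 - 1*(-2) = 9 + 2 = 11)
L(X, S) = -4
L(O(9, h), 56) - 430 = -4 - 430 = -434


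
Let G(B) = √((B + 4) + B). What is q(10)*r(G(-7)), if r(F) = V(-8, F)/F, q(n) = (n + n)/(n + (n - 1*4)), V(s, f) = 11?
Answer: -11*I*√10/8 ≈ -4.3481*I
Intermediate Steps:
G(B) = √(4 + 2*B) (G(B) = √((4 + B) + B) = √(4 + 2*B))
q(n) = 2*n/(-4 + 2*n) (q(n) = (2*n)/(n + (n - 4)) = (2*n)/(n + (-4 + n)) = (2*n)/(-4 + 2*n) = 2*n/(-4 + 2*n))
r(F) = 11/F
q(10)*r(G(-7)) = (10/(-2 + 10))*(11/(√(4 + 2*(-7)))) = (10/8)*(11/(√(4 - 14))) = (10*(⅛))*(11/(√(-10))) = 5*(11/((I*√10)))/4 = 5*(11*(-I*√10/10))/4 = 5*(-11*I*√10/10)/4 = -11*I*√10/8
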